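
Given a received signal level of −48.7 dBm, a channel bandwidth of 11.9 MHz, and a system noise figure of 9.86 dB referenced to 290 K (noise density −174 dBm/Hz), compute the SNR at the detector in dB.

44.7 dB

Noise floor: N = −174 + 10 log₁₀(B) + NF
10 log₁₀(1.19×10⁷) = 70.76 dB
N = −174 + 70.76 + 9.86 = −93.38 dBm
SNR = P_sig − N = −48.7 − (−93.38) = 44.68 dB → 44.7 dB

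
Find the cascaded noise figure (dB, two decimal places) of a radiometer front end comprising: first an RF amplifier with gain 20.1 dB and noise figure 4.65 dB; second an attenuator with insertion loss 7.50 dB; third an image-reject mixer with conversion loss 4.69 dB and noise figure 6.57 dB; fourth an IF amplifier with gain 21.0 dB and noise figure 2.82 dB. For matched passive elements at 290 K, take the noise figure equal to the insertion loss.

5.19 dB

Convert to linear (a loss of L dB is a gain of −L dB): F_i = 10^(NF_i/10), G_i = 10^(G_i,dB/10)
  Stage 1: F_1 = 10^(4.65/10) = 2.917, G_1 = 10^(20.1/10) = 102.3
  Stage 2: F_2 = 10^(7.50/10) = 5.623, G_2 = 10^(−7.50/10) = 0.1778
  Stage 3: F_3 = 10^(6.57/10) = 4.539, G_3 = 10^(−4.69/10) = 0.3396
  Stage 4: F_4 = 10^(2.82/10) = 1.914, G_4 = 10^(21.0/10) = 125.9
Friis cascade:
  F = 2.917 + (5.623 − 1)/102.3 + (4.539 − 1)/18.20 + (1.914 − 1)/6.180 = 3.305
NF = 10 log₁₀(3.305) = 5.19 dB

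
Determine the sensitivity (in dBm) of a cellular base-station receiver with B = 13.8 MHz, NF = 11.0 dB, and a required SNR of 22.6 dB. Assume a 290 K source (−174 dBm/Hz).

−69.0 dBm

Sensitivity = −174 + 10 log₁₀(B) + NF + SNR_min
= −174 + 71.4 + 11.0 + 22.6
= −69.0 dBm → −69.0 dBm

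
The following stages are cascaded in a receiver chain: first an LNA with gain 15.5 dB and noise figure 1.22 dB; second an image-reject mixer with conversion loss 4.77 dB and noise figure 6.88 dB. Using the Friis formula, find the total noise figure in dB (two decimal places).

1.56 dB

Convert to linear (a loss of L dB is a gain of −L dB): F_i = 10^(NF_i/10), G_i = 10^(G_i,dB/10)
  Stage 1: F_1 = 10^(1.22/10) = 1.324, G_1 = 10^(15.5/10) = 35.48
  Stage 2: F_2 = 10^(6.88/10) = 4.875, G_2 = 10^(−4.77/10) = 0.3334
Friis cascade:
  F = 1.324 + (4.875 − 1)/35.48 = 1.434
NF = 10 log₁₀(1.434) = 1.56 dB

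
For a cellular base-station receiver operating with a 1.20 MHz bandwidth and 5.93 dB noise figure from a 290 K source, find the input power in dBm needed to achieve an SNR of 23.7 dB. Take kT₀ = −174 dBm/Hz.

−83.6 dBm

Sensitivity = −174 + 10 log₁₀(B) + NF + SNR_min
= −174 + 60.79 + 5.93 + 23.7
= −83.58 dBm → −83.6 dBm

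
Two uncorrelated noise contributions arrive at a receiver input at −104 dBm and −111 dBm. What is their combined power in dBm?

−103.2 dBm

Convert to linear, add, convert back:
P₁ = 3.98×10⁻¹⁴ W, P₂ = 7.94×10⁻¹⁵ W
P_tot = 4.78×10⁻¹⁴ W → 10 log₁₀(P_tot / 10⁻³) = −103.2 dBm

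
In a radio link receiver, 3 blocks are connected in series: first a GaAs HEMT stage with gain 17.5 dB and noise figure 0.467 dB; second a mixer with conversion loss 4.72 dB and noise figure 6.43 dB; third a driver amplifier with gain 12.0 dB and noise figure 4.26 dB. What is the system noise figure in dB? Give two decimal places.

1.01 dB

Convert to linear (a loss of L dB is a gain of −L dB): F_i = 10^(NF_i/10), G_i = 10^(G_i,dB/10)
  Stage 1: F_1 = 10^(0.467/10) = 1.114, G_1 = 10^(17.5/10) = 56.23
  Stage 2: F_2 = 10^(6.43/10) = 4.395, G_2 = 10^(−4.72/10) = 0.3373
  Stage 3: F_3 = 10^(4.26/10) = 2.667, G_3 = 10^(12.0/10) = 15.85
Friis cascade:
  F = 1.114 + (4.395 − 1)/56.23 + (2.667 − 1)/18.97 = 1.262
NF = 10 log₁₀(1.262) = 1.01 dB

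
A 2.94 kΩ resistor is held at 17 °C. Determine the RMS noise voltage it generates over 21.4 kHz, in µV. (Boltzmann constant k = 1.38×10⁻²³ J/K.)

1.00 µV

T = 17 °C + 273.15 = 290.15 K
V_n = √(4kTRB)
4kTRB = 4 × 1.38×10⁻²³ × 290.15 × 2.94×10³ × 2.14×10⁴ = 1.01×10⁻¹² V²
V_n = √(1.01×10⁻¹²) = 1.00×10⁻⁶ V = 1.00 µV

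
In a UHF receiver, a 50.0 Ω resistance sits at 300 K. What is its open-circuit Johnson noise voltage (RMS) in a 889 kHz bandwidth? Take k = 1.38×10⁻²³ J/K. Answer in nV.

V_n = √(4kTRB)
4kTRB = 4 × 1.38×10⁻²³ × 300 × 5.00×10¹ × 8.89×10⁵ = 7.36×10⁻¹³ V²
V_n = √(7.36×10⁻¹³) = 8.58×10⁻⁷ V = 858 nV

858 nV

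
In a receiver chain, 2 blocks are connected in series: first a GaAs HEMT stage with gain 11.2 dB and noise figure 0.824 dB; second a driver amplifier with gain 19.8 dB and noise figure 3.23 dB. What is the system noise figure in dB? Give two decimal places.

Convert to linear (a loss of L dB is a gain of −L dB): F_i = 10^(NF_i/10), G_i = 10^(G_i,dB/10)
  Stage 1: F_1 = 10^(0.824/10) = 1.209, G_1 = 10^(11.2/10) = 13.18
  Stage 2: F_2 = 10^(3.23/10) = 2.104, G_2 = 10^(19.8/10) = 95.50
Friis cascade:
  F = 1.209 + (2.104 − 1)/13.18 = 1.293
NF = 10 log₁₀(1.293) = 1.11 dB

1.11 dB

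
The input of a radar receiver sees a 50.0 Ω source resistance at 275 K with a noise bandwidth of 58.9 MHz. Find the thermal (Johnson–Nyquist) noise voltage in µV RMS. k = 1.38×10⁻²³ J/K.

V_n = √(4kTRB)
4kTRB = 4 × 1.38×10⁻²³ × 275 × 5.00×10¹ × 5.89×10⁷ = 4.47×10⁻¹¹ V²
V_n = √(4.47×10⁻¹¹) = 6.69×10⁻⁶ V = 6.69 µV

6.69 µV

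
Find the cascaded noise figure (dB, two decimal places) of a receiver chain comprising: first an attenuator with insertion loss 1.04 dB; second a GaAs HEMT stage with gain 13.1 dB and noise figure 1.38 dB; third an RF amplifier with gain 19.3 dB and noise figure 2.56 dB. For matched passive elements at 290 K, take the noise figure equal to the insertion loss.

Convert to linear (a loss of L dB is a gain of −L dB): F_i = 10^(NF_i/10), G_i = 10^(G_i,dB/10)
  Stage 1: F_1 = 10^(1.04/10) = 1.271, G_1 = 10^(−1.04/10) = 0.7870
  Stage 2: F_2 = 10^(1.38/10) = 1.374, G_2 = 10^(13.1/10) = 20.42
  Stage 3: F_3 = 10^(2.56/10) = 1.803, G_3 = 10^(19.3/10) = 85.11
Friis cascade:
  F = 1.271 + (1.374 − 1)/0.7870 + (1.803 − 1)/16.07 = 1.796
NF = 10 log₁₀(1.796) = 2.54 dB

2.54 dB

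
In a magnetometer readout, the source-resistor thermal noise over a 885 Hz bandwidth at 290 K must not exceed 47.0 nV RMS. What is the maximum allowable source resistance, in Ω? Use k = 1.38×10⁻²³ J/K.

156 Ω

Johnson–Nyquist: V_n = √(4kTRB) ⇒ R = V_n² / (4kTB)
4kTB = 4 × 1.38×10⁻²³ × 290 × 8.85×10² = 1.42×10⁻¹⁷
R = (4.70×10⁻⁸)² / 1.42×10⁻¹⁷ = 1.56×10² Ω = 156 Ω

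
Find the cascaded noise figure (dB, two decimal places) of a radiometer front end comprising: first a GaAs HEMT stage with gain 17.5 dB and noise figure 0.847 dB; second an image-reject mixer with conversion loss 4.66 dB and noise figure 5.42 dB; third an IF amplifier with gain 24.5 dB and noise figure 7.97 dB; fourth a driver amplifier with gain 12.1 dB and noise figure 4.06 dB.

Convert to linear (a loss of L dB is a gain of −L dB): F_i = 10^(NF_i/10), G_i = 10^(G_i,dB/10)
  Stage 1: F_1 = 10^(0.847/10) = 1.215, G_1 = 10^(17.5/10) = 56.23
  Stage 2: F_2 = 10^(5.42/10) = 3.483, G_2 = 10^(−4.66/10) = 0.3420
  Stage 3: F_3 = 10^(7.97/10) = 6.266, G_3 = 10^(24.5/10) = 281.8
  Stage 4: F_4 = 10^(4.06/10) = 2.547, G_4 = 10^(12.1/10) = 16.22
Friis cascade:
  F = 1.215 + (3.483 − 1)/56.23 + (6.266 − 1)/19.23 + (2.547 − 1)/5420 = 1.534
NF = 10 log₁₀(1.534) = 1.86 dB

1.86 dB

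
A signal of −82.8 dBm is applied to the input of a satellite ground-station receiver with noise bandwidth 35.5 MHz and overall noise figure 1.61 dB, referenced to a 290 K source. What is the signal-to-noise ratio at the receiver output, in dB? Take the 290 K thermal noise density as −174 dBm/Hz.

14.1 dB

Noise floor: N = −174 + 10 log₁₀(B) + NF
10 log₁₀(3.55×10⁷) = 75.5 dB
N = −174 + 75.5 + 1.61 = −96.89 dBm
SNR = P_sig − N = −82.8 − (−96.89) = 14.09 dB → 14.1 dB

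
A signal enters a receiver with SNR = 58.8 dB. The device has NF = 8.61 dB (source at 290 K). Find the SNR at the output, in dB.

By definition F = SNR_in/SNR_out, so in dB: SNR_out = SNR_in − NF
SNR_out = 58.8 − 8.61 = 50.19 dB

50.19 dB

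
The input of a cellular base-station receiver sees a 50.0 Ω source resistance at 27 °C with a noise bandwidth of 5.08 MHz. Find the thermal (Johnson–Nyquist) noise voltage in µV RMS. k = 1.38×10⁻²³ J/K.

T = 27 °C + 273.15 = 300.15 K
V_n = √(4kTRB)
4kTRB = 4 × 1.38×10⁻²³ × 300.15 × 5.00×10¹ × 5.08×10⁶ = 4.21×10⁻¹² V²
V_n = √(4.21×10⁻¹²) = 2.05×10⁻⁶ V = 2.05 µV

2.05 µV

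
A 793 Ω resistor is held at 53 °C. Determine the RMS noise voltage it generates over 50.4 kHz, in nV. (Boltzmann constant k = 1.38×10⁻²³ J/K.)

848 nV

T = 53 °C + 273.15 = 326.15 K
V_n = √(4kTRB)
4kTRB = 4 × 1.38×10⁻²³ × 326.15 × 7.93×10² × 5.04×10⁴ = 7.20×10⁻¹³ V²
V_n = √(7.20×10⁻¹³) = 8.48×10⁻⁷ V = 848 nV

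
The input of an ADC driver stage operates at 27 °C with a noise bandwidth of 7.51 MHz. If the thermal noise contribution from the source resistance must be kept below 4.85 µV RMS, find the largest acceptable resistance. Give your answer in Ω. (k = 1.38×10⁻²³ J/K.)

189 Ω

T = 27 °C + 273.15 = 300.15 K
Johnson–Nyquist: V_n = √(4kTRB) ⇒ R = V_n² / (4kTB)
4kTB = 4 × 1.38×10⁻²³ × 300.15 × 7.51×10⁶ = 1.24×10⁻¹³
R = (4.85×10⁻⁶)² / 1.24×10⁻¹³ = 1.89×10² Ω = 189 Ω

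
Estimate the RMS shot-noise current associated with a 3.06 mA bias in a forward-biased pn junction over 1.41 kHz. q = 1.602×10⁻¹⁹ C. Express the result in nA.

I_n = √(2qI·B)
2qI·B = 2 × 1.602×10⁻¹⁹ × 3.06×10⁻³ × 1.41×10³ = 1.38×10⁻¹⁸ A²
I_n = √(1.38×10⁻¹⁸) = 1.18×10⁻⁹ A = 1.18 nA

1.18 nA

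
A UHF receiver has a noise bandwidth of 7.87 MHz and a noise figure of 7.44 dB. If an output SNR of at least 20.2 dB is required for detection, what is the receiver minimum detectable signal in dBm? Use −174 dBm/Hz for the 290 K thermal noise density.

Sensitivity = −174 + 10 log₁₀(B) + NF + SNR_min
= −174 + 68.96 + 7.44 + 20.2
= −77.40 dBm → −77.4 dBm

−77.4 dBm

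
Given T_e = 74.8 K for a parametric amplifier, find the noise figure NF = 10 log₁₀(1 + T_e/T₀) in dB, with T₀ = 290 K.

0.997 dB

F = 1 + T_e/T₀ = 1 + 74.8/290 = 1.25793
NF = 10 log₁₀(1.25793) = 0.997 dB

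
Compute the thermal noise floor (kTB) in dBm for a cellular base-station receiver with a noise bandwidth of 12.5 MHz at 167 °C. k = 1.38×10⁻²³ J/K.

−101.2 dBm

T = 167 °C + 273.15 = 440.15 K
P_n = kTB = 1.38×10⁻²³ × 440.15 × 1.25×10⁷ = 7.59×10⁻¹⁴ W
In dBm: 10 log₁₀(7.59×10⁻¹⁴ / 10⁻³) = −101.2 dBm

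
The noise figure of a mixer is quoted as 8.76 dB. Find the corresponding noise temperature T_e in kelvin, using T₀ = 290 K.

1890 K

F = 10^(8.76/10) = 7.51623
T_e = (F − 1)·T₀ = (7.51623 − 1) × 290 = 1890 K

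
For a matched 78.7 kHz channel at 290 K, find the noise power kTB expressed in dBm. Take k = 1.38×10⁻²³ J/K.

P_n = kTB = 1.38×10⁻²³ × 290 × 7.87×10⁴ = 3.15×10⁻¹⁶ W
In dBm: 10 log₁₀(3.15×10⁻¹⁶ / 10⁻³) = −125.0 dBm

−125.0 dBm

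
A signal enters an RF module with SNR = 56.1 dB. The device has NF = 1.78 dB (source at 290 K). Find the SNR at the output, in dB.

By definition F = SNR_in/SNR_out, so in dB: SNR_out = SNR_in − NF
SNR_out = 56.1 − 1.78 = 54.32 dB

54.32 dB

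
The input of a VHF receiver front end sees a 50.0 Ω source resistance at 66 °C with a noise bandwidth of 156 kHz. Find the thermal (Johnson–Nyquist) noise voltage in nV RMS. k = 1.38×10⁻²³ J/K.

T = 66 °C + 273.15 = 339.15 K
V_n = √(4kTRB)
4kTRB = 4 × 1.38×10⁻²³ × 339.15 × 5.00×10¹ × 1.56×10⁵ = 1.46×10⁻¹³ V²
V_n = √(1.46×10⁻¹³) = 3.82×10⁻⁷ V = 382 nV

382 nV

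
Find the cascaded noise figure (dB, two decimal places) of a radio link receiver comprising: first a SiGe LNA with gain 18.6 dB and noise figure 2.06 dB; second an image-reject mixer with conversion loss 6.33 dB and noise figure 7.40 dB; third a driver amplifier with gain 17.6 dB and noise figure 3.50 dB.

Convert to linear (a loss of L dB is a gain of −L dB): F_i = 10^(NF_i/10), G_i = 10^(G_i,dB/10)
  Stage 1: F_1 = 10^(2.06/10) = 1.607, G_1 = 10^(18.6/10) = 72.44
  Stage 2: F_2 = 10^(7.40/10) = 5.495, G_2 = 10^(−6.33/10) = 0.2328
  Stage 3: F_3 = 10^(3.50/10) = 2.239, G_3 = 10^(17.6/10) = 57.54
Friis cascade:
  F = 1.607 + (5.495 − 1)/72.44 + (2.239 − 1)/16.87 = 1.742
NF = 10 log₁₀(1.742) = 2.41 dB

2.41 dB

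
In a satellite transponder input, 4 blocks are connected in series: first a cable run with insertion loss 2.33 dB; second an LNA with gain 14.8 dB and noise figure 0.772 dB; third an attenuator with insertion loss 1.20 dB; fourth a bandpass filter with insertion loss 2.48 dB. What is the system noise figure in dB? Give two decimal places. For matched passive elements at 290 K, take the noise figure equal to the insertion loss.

Convert to linear (a loss of L dB is a gain of −L dB): F_i = 10^(NF_i/10), G_i = 10^(G_i,dB/10)
  Stage 1: F_1 = 10^(2.33/10) = 1.710, G_1 = 10^(−2.33/10) = 0.5848
  Stage 2: F_2 = 10^(0.772/10) = 1.195, G_2 = 10^(14.8/10) = 30.20
  Stage 3: F_3 = 10^(1.20/10) = 1.318, G_3 = 10^(−1.20/10) = 0.7586
  Stage 4: F_4 = 10^(2.48/10) = 1.770, G_4 = 10^(−2.48/10) = 0.5649
Friis cascade:
  F = 1.710 + (1.195 − 1)/0.5848 + (1.318 − 1)/17.66 + (1.770 − 1)/13.40 = 2.118
NF = 10 log₁₀(2.118) = 3.26 dB

3.26 dB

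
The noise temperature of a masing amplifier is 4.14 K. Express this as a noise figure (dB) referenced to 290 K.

0.062 dB

F = 1 + T_e/T₀ = 1 + 4.14/290 = 1.01428
NF = 10 log₁₀(1.01428) = 0.062 dB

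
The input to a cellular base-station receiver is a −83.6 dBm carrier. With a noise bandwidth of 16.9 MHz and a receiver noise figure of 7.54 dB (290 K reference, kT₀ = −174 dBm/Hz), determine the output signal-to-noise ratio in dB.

Noise floor: N = −174 + 10 log₁₀(B) + NF
10 log₁₀(1.69×10⁷) = 72.28 dB
N = −174 + 72.28 + 7.54 = −94.18 dBm
SNR = P_sig − N = −83.6 − (−94.18) = 10.58 dB → 10.6 dB

10.6 dB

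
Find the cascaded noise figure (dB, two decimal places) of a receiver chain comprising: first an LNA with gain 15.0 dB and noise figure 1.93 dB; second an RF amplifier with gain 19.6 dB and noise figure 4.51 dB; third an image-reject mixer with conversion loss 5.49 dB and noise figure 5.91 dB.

Convert to linear (a loss of L dB is a gain of −L dB): F_i = 10^(NF_i/10), G_i = 10^(G_i,dB/10)
  Stage 1: F_1 = 10^(1.93/10) = 1.560, G_1 = 10^(15.0/10) = 31.62
  Stage 2: F_2 = 10^(4.51/10) = 2.825, G_2 = 10^(19.6/10) = 91.20
  Stage 3: F_3 = 10^(5.91/10) = 3.899, G_3 = 10^(−5.49/10) = 0.2825
Friis cascade:
  F = 1.560 + (2.825 − 1)/31.62 + (3.899 − 1)/2884 = 1.618
NF = 10 log₁₀(1.618) = 2.09 dB

2.09 dB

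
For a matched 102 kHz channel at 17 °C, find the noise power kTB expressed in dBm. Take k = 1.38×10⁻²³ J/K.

−123.9 dBm

T = 17 °C + 273.15 = 290.15 K
P_n = kTB = 1.38×10⁻²³ × 290.15 × 1.02×10⁵ = 4.08×10⁻¹⁶ W
In dBm: 10 log₁₀(4.08×10⁻¹⁶ / 10⁻³) = −123.9 dBm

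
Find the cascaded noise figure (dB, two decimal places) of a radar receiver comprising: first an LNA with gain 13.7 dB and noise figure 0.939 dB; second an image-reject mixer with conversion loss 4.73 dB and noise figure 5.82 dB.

Convert to linear (a loss of L dB is a gain of −L dB): F_i = 10^(NF_i/10), G_i = 10^(G_i,dB/10)
  Stage 1: F_1 = 10^(0.939/10) = 1.241, G_1 = 10^(13.7/10) = 23.44
  Stage 2: F_2 = 10^(5.82/10) = 3.819, G_2 = 10^(−4.73/10) = 0.3365
Friis cascade:
  F = 1.241 + (3.819 − 1)/23.44 = 1.362
NF = 10 log₁₀(1.362) = 1.34 dB

1.34 dB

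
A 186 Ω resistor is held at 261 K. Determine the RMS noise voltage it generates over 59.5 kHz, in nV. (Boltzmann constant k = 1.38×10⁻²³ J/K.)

399 nV

V_n = √(4kTRB)
4kTRB = 4 × 1.38×10⁻²³ × 261 × 1.86×10² × 5.95×10⁴ = 1.59×10⁻¹³ V²
V_n = √(1.59×10⁻¹³) = 3.99×10⁻⁷ V = 399 nV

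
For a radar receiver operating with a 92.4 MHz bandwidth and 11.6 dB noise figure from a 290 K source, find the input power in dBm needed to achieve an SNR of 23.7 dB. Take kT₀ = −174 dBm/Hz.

−59.0 dBm

Sensitivity = −174 + 10 log₁₀(B) + NF + SNR_min
= −174 + 79.66 + 11.6 + 23.7
= −59.04 dBm → −59.0 dBm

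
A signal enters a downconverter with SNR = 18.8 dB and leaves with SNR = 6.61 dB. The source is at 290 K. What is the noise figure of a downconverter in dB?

NF (dB) = SNR_in(dB) − SNR_out(dB) when the source is at T₀
NF = 18.8 − 6.61 = 12.19 dB

12.19 dB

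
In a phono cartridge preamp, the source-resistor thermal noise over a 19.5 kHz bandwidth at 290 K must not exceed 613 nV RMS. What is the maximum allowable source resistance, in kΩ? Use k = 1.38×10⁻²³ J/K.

Johnson–Nyquist: V_n = √(4kTRB) ⇒ R = V_n² / (4kTB)
4kTB = 4 × 1.38×10⁻²³ × 290 × 1.95×10⁴ = 3.12×10⁻¹⁶
R = (6.13×10⁻⁷)² / 3.12×10⁻¹⁶ = 1.20×10³ Ω = 1.20 kΩ

1.20 kΩ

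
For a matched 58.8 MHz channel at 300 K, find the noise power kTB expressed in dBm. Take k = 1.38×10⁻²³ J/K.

−96.1 dBm

P_n = kTB = 1.38×10⁻²³ × 300 × 5.88×10⁷ = 2.43×10⁻¹³ W
In dBm: 10 log₁₀(2.43×10⁻¹³ / 10⁻³) = −96.1 dBm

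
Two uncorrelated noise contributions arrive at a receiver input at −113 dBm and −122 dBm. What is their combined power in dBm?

−112.5 dBm

Convert to linear, add, convert back:
P₁ = 5.01×10⁻¹⁵ W, P₂ = 6.31×10⁻¹⁶ W
P_tot = 5.64×10⁻¹⁵ W → 10 log₁₀(P_tot / 10⁻³) = −112.5 dBm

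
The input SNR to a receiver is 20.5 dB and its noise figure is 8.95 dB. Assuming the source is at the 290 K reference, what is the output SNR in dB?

11.55 dB

By definition F = SNR_in/SNR_out, so in dB: SNR_out = SNR_in − NF
SNR_out = 20.5 − 8.95 = 11.55 dB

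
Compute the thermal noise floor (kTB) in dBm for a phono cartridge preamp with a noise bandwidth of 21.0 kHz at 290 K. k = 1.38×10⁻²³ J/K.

P_n = kTB = 1.38×10⁻²³ × 290 × 2.10×10⁴ = 8.40×10⁻¹⁷ W
In dBm: 10 log₁₀(8.40×10⁻¹⁷ / 10⁻³) = −130.8 dBm

−130.8 dBm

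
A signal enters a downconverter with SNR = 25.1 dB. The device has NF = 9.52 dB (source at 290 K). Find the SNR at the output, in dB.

15.58 dB

By definition F = SNR_in/SNR_out, so in dB: SNR_out = SNR_in − NF
SNR_out = 25.1 − 9.52 = 15.58 dB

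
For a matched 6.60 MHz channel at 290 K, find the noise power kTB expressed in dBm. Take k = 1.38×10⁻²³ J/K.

P_n = kTB = 1.38×10⁻²³ × 290 × 6.60×10⁶ = 2.64×10⁻¹⁴ W
In dBm: 10 log₁₀(2.64×10⁻¹⁴ / 10⁻³) = −105.8 dBm

−105.8 dBm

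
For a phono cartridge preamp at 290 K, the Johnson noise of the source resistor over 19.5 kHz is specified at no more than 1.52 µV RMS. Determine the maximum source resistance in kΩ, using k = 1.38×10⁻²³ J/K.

7.40 kΩ

Johnson–Nyquist: V_n = √(4kTRB) ⇒ R = V_n² / (4kTB)
4kTB = 4 × 1.38×10⁻²³ × 290 × 1.95×10⁴ = 3.12×10⁻¹⁶
R = (1.52×10⁻⁶)² / 3.12×10⁻¹⁶ = 7.40×10³ Ω = 7.40 kΩ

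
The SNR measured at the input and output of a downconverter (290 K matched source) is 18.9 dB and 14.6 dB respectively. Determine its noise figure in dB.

4.3 dB

NF (dB) = SNR_in(dB) − SNR_out(dB) when the source is at T₀
NF = 18.9 − 14.6 = 4.3 dB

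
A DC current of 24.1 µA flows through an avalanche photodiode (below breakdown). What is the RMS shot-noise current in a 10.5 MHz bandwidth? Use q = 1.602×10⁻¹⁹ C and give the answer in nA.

I_n = √(2qI·B)
2qI·B = 2 × 1.602×10⁻¹⁹ × 2.41×10⁻⁵ × 1.05×10⁷ = 8.11×10⁻¹⁷ A²
I_n = √(8.11×10⁻¹⁷) = 9.00×10⁻⁹ A = 9.00 nA

9.00 nA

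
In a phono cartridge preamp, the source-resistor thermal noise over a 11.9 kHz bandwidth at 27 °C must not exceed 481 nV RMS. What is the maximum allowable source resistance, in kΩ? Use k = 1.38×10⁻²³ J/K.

T = 27 °C + 273.15 = 300.15 K
Johnson–Nyquist: V_n = √(4kTRB) ⇒ R = V_n² / (4kTB)
4kTB = 4 × 1.38×10⁻²³ × 300.15 × 1.19×10⁴ = 1.97×10⁻¹⁶
R = (4.81×10⁻⁷)² / 1.97×10⁻¹⁶ = 1.17×10³ Ω = 1.17 kΩ

1.17 kΩ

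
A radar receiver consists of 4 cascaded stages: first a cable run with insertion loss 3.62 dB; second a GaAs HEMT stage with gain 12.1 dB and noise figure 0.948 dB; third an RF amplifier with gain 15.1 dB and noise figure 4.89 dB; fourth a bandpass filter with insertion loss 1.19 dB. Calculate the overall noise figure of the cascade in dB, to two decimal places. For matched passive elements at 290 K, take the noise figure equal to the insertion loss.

5.00 dB

Convert to linear (a loss of L dB is a gain of −L dB): F_i = 10^(NF_i/10), G_i = 10^(G_i,dB/10)
  Stage 1: F_1 = 10^(3.62/10) = 2.301, G_1 = 10^(−3.62/10) = 0.4345
  Stage 2: F_2 = 10^(0.948/10) = 1.244, G_2 = 10^(12.1/10) = 16.22
  Stage 3: F_3 = 10^(4.89/10) = 3.083, G_3 = 10^(15.1/10) = 32.36
  Stage 4: F_4 = 10^(1.19/10) = 1.315, G_4 = 10^(−1.19/10) = 0.7603
Friis cascade:
  F = 2.301 + (1.244 − 1)/0.4345 + (3.083 − 1)/7.047 + (1.315 − 1)/228.0 = 3.160
NF = 10 log₁₀(3.160) = 5.00 dB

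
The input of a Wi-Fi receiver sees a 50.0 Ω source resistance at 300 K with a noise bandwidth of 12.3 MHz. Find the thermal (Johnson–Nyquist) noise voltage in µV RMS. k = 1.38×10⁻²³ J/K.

V_n = √(4kTRB)
4kTRB = 4 × 1.38×10⁻²³ × 300 × 5.00×10¹ × 1.23×10⁷ = 1.02×10⁻¹¹ V²
V_n = √(1.02×10⁻¹¹) = 3.19×10⁻⁶ V = 3.19 µV

3.19 µV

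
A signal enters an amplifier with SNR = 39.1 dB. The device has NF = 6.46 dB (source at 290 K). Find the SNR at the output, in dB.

By definition F = SNR_in/SNR_out, so in dB: SNR_out = SNR_in − NF
SNR_out = 39.1 − 6.46 = 32.64 dB

32.64 dB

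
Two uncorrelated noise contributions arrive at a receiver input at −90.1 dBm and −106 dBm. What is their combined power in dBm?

Convert to linear, add, convert back:
P₁ = 9.77×10⁻¹³ W, P₂ = 2.51×10⁻¹⁴ W
P_tot = 1.00×10⁻¹² W → 10 log₁₀(P_tot / 10⁻³) = −90.0 dBm

−90.0 dBm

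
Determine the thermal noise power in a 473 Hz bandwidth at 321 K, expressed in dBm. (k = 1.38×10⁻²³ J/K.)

−146.8 dBm

P_n = kTB = 1.38×10⁻²³ × 321 × 4.73×10² = 2.10×10⁻¹⁸ W
In dBm: 10 log₁₀(2.10×10⁻¹⁸ / 10⁻³) = −146.8 dBm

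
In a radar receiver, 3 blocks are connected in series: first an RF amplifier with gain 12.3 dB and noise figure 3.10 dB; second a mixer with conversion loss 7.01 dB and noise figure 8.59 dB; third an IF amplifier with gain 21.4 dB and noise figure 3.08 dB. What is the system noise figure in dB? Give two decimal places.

Convert to linear (a loss of L dB is a gain of −L dB): F_i = 10^(NF_i/10), G_i = 10^(G_i,dB/10)
  Stage 1: F_1 = 10^(3.10/10) = 2.042, G_1 = 10^(12.3/10) = 16.98
  Stage 2: F_2 = 10^(8.59/10) = 7.228, G_2 = 10^(−7.01/10) = 0.1991
  Stage 3: F_3 = 10^(3.08/10) = 2.032, G_3 = 10^(21.4/10) = 138.0
Friis cascade:
  F = 2.042 + (7.228 − 1)/16.98 + (2.032 − 1)/3.381 = 2.714
NF = 10 log₁₀(2.714) = 4.34 dB

4.34 dB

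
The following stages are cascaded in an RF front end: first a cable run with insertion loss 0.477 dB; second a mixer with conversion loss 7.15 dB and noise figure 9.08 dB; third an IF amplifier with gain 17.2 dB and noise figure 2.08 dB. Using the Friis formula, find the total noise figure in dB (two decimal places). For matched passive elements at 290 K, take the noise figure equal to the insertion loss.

11.00 dB

Convert to linear (a loss of L dB is a gain of −L dB): F_i = 10^(NF_i/10), G_i = 10^(G_i,dB/10)
  Stage 1: F_1 = 10^(0.477/10) = 1.116, G_1 = 10^(−0.477/10) = 0.8960
  Stage 2: F_2 = 10^(9.08/10) = 8.091, G_2 = 10^(−7.15/10) = 0.1928
  Stage 3: F_3 = 10^(2.08/10) = 1.614, G_3 = 10^(17.2/10) = 52.48
Friis cascade:
  F = 1.116 + (8.091 − 1)/0.8960 + (1.614 − 1)/0.1727 = 12.59
NF = 10 log₁₀(12.59) = 11.00 dB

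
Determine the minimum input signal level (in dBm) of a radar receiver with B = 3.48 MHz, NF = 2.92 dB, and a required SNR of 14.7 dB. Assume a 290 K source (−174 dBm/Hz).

Sensitivity = −174 + 10 log₁₀(B) + NF + SNR_min
= −174 + 65.42 + 2.92 + 14.7
= −90.96 dBm → −91.0 dBm

−91.0 dBm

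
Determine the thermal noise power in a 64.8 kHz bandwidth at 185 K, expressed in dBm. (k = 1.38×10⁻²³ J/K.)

P_n = kTB = 1.38×10⁻²³ × 185 × 6.48×10⁴ = 1.65×10⁻¹⁶ W
In dBm: 10 log₁₀(1.65×10⁻¹⁶ / 10⁻³) = −127.8 dBm

−127.8 dBm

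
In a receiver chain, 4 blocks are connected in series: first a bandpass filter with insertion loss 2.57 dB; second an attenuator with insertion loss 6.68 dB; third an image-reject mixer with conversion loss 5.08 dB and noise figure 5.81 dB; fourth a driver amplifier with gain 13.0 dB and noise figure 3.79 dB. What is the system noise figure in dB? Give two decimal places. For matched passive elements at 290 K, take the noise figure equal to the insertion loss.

Convert to linear (a loss of L dB is a gain of −L dB): F_i = 10^(NF_i/10), G_i = 10^(G_i,dB/10)
  Stage 1: F_1 = 10^(2.57/10) = 1.807, G_1 = 10^(−2.57/10) = 0.5534
  Stage 2: F_2 = 10^(6.68/10) = 4.656, G_2 = 10^(−6.68/10) = 0.2148
  Stage 3: F_3 = 10^(5.81/10) = 3.811, G_3 = 10^(−5.08/10) = 0.3105
  Stage 4: F_4 = 10^(3.79/10) = 2.393, G_4 = 10^(13.0/10) = 19.95
Friis cascade:
  F = 1.807 + (4.656 − 1)/0.5534 + (3.811 − 1)/0.1189 + (2.393 − 1)/0.03690 = 69.82
NF = 10 log₁₀(69.82) = 18.44 dB

18.44 dB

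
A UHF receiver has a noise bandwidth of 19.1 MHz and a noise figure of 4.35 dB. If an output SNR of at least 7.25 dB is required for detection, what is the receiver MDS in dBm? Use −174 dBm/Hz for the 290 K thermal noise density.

Sensitivity = −174 + 10 log₁₀(B) + NF + SNR_min
= −174 + 72.81 + 4.35 + 7.25
= −89.59 dBm → −89.6 dBm

−89.6 dBm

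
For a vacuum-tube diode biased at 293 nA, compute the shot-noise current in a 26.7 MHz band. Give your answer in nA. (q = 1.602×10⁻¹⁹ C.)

1.58 nA

I_n = √(2qI·B)
2qI·B = 2 × 1.602×10⁻¹⁹ × 2.93×10⁻⁷ × 2.67×10⁷ = 2.51×10⁻¹⁸ A²
I_n = √(2.51×10⁻¹⁸) = 1.58×10⁻⁹ A = 1.58 nA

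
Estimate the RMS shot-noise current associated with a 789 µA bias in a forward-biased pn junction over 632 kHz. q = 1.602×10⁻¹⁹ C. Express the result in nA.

I_n = √(2qI·B)
2qI·B = 2 × 1.602×10⁻¹⁹ × 7.89×10⁻⁴ × 6.32×10⁵ = 1.60×10⁻¹⁶ A²
I_n = √(1.60×10⁻¹⁶) = 1.26×10⁻⁸ A = 12.6 nA

12.6 nA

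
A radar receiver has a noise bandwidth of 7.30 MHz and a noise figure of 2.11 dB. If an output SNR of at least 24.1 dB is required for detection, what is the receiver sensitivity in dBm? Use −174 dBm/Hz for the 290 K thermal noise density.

Sensitivity = −174 + 10 log₁₀(B) + NF + SNR_min
= −174 + 68.63 + 2.11 + 24.1
= −79.16 dBm → −79.2 dBm

−79.2 dBm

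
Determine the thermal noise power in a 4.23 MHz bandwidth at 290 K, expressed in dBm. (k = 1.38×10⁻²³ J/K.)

−107.7 dBm

P_n = kTB = 1.38×10⁻²³ × 290 × 4.23×10⁶ = 1.69×10⁻¹⁴ W
In dBm: 10 log₁₀(1.69×10⁻¹⁴ / 10⁻³) = −107.7 dBm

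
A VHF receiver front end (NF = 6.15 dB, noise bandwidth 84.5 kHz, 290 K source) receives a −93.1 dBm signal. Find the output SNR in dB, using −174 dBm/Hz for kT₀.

25.5 dB

Noise floor: N = −174 + 10 log₁₀(B) + NF
10 log₁₀(8.45×10⁴) = 49.27 dB
N = −174 + 49.27 + 6.15 = −118.58 dBm
SNR = P_sig − N = −93.1 − (−118.58) = 25.48 dB → 25.5 dB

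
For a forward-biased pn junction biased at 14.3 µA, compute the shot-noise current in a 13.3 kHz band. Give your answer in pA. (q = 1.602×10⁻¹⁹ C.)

247 pA

I_n = √(2qI·B)
2qI·B = 2 × 1.602×10⁻¹⁹ × 1.43×10⁻⁵ × 1.33×10⁴ = 6.09×10⁻²⁰ A²
I_n = √(6.09×10⁻²⁰) = 2.47×10⁻¹⁰ A = 247 pA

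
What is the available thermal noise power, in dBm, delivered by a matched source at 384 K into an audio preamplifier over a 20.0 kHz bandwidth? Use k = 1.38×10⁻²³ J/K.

P_n = kTB = 1.38×10⁻²³ × 384 × 2.00×10⁴ = 1.06×10⁻¹⁶ W
In dBm: 10 log₁₀(1.06×10⁻¹⁶ / 10⁻³) = −129.7 dBm

−129.7 dBm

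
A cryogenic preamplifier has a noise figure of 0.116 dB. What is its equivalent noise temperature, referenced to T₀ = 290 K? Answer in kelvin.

7.85 K

F = 10^(0.116/10) = 1.02707
T_e = (F − 1)·T₀ = (1.02707 − 1) × 290 = 7.85 K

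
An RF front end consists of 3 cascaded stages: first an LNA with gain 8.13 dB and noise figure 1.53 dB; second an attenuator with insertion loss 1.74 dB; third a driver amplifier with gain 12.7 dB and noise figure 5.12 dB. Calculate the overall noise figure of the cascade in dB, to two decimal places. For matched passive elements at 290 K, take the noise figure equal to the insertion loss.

Convert to linear (a loss of L dB is a gain of −L dB): F_i = 10^(NF_i/10), G_i = 10^(G_i,dB/10)
  Stage 1: F_1 = 10^(1.53/10) = 1.422, G_1 = 10^(8.13/10) = 6.501
  Stage 2: F_2 = 10^(1.74/10) = 1.493, G_2 = 10^(−1.74/10) = 0.6699
  Stage 3: F_3 = 10^(5.12/10) = 3.251, G_3 = 10^(12.7/10) = 18.62
Friis cascade:
  F = 1.422 + (1.493 − 1)/6.501 + (3.251 − 1)/4.355 = 2.015
NF = 10 log₁₀(2.015) = 3.04 dB

3.04 dB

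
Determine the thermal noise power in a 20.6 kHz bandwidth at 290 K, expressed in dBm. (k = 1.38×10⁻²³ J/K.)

−130.8 dBm

P_n = kTB = 1.38×10⁻²³ × 290 × 2.06×10⁴ = 8.24×10⁻¹⁷ W
In dBm: 10 log₁₀(8.24×10⁻¹⁷ / 10⁻³) = −130.8 dBm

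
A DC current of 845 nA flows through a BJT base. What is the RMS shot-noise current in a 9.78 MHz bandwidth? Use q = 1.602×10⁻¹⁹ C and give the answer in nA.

1.63 nA

I_n = √(2qI·B)
2qI·B = 2 × 1.602×10⁻¹⁹ × 8.45×10⁻⁷ × 9.78×10⁶ = 2.65×10⁻¹⁸ A²
I_n = √(2.65×10⁻¹⁸) = 1.63×10⁻⁹ A = 1.63 nA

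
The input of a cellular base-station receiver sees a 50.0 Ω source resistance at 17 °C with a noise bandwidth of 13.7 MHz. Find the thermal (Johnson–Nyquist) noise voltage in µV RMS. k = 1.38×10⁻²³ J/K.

3.31 µV

T = 17 °C + 273.15 = 290.15 K
V_n = √(4kTRB)
4kTRB = 4 × 1.38×10⁻²³ × 290.15 × 5.00×10¹ × 1.37×10⁷ = 1.10×10⁻¹¹ V²
V_n = √(1.10×10⁻¹¹) = 3.31×10⁻⁶ V = 3.31 µV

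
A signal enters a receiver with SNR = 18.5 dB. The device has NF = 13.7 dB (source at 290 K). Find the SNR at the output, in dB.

By definition F = SNR_in/SNR_out, so in dB: SNR_out = SNR_in − NF
SNR_out = 18.5 − 13.7 = 4.8 dB

4.8 dB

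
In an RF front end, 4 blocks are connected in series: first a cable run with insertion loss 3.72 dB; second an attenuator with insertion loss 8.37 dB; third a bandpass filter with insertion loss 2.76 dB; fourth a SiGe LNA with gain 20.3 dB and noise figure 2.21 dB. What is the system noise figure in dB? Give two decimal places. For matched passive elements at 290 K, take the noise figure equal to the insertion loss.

Convert to linear (a loss of L dB is a gain of −L dB): F_i = 10^(NF_i/10), G_i = 10^(G_i,dB/10)
  Stage 1: F_1 = 10^(3.72/10) = 2.355, G_1 = 10^(−3.72/10) = 0.4246
  Stage 2: F_2 = 10^(8.37/10) = 6.871, G_2 = 10^(−8.37/10) = 0.1455
  Stage 3: F_3 = 10^(2.76/10) = 1.888, G_3 = 10^(−2.76/10) = 0.5297
  Stage 4: F_4 = 10^(2.21/10) = 1.663, G_4 = 10^(20.3/10) = 107.2
Friis cascade:
  F = 2.355 + (6.871 − 1)/0.4246 + (1.888 − 1)/0.06180 + (1.663 − 1)/0.03273 = 50.82
NF = 10 log₁₀(50.82) = 17.06 dB

17.06 dB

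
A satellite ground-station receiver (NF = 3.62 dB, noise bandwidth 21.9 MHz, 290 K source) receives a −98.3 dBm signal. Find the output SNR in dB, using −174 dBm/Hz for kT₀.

Noise floor: N = −174 + 10 log₁₀(B) + NF
10 log₁₀(2.19×10⁷) = 73.4 dB
N = −174 + 73.4 + 3.62 = −96.98 dBm
SNR = P_sig − N = −98.3 − (−96.98) = −1.32 dB → −1.3 dB

−1.3 dB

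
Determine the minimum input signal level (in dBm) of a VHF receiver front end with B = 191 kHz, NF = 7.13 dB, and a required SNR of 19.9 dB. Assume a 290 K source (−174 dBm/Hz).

−94.2 dBm

Sensitivity = −174 + 10 log₁₀(B) + NF + SNR_min
= −174 + 52.81 + 7.13 + 19.9
= −94.16 dBm → −94.2 dBm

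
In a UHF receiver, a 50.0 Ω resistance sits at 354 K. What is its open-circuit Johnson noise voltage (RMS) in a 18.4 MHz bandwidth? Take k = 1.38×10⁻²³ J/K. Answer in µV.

4.24 µV

V_n = √(4kTRB)
4kTRB = 4 × 1.38×10⁻²³ × 354 × 5.00×10¹ × 1.84×10⁷ = 1.80×10⁻¹¹ V²
V_n = √(1.80×10⁻¹¹) = 4.24×10⁻⁶ V = 4.24 µV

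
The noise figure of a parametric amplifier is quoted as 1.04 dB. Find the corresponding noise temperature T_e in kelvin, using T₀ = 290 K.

F = 10^(1.04/10) = 1.27057
T_e = (F − 1)·T₀ = (1.27057 − 1) × 290 = 78.5 K

78.5 K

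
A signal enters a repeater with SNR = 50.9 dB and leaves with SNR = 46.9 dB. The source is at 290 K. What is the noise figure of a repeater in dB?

NF (dB) = SNR_in(dB) − SNR_out(dB) when the source is at T₀
NF = 50.9 − 46.9 = 4.0 dB

4.0 dB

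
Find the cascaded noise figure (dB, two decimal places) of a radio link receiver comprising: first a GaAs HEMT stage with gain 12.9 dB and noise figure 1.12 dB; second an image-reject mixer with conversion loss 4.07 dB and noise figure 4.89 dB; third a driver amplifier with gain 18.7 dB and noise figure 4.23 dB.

2.09 dB

Convert to linear (a loss of L dB is a gain of −L dB): F_i = 10^(NF_i/10), G_i = 10^(G_i,dB/10)
  Stage 1: F_1 = 10^(1.12/10) = 1.294, G_1 = 10^(12.9/10) = 19.50
  Stage 2: F_2 = 10^(4.89/10) = 3.083, G_2 = 10^(−4.07/10) = 0.3917
  Stage 3: F_3 = 10^(4.23/10) = 2.649, G_3 = 10^(18.7/10) = 74.13
Friis cascade:
  F = 1.294 + (3.083 − 1)/19.50 + (2.649 − 1)/7.638 = 1.617
NF = 10 log₁₀(1.617) = 2.09 dB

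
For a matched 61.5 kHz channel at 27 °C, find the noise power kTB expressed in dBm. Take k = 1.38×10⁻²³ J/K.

−125.9 dBm

T = 27 °C + 273.15 = 300.15 K
P_n = kTB = 1.38×10⁻²³ × 300.15 × 6.15×10⁴ = 2.55×10⁻¹⁶ W
In dBm: 10 log₁₀(2.55×10⁻¹⁶ / 10⁻³) = −125.9 dBm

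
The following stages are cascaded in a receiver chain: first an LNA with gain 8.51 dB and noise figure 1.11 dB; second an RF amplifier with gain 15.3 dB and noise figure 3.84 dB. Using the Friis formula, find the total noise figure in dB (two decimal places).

Convert to linear (a loss of L dB is a gain of −L dB): F_i = 10^(NF_i/10), G_i = 10^(G_i,dB/10)
  Stage 1: F_1 = 10^(1.11/10) = 1.291, G_1 = 10^(8.51/10) = 7.096
  Stage 2: F_2 = 10^(3.84/10) = 2.421, G_2 = 10^(15.3/10) = 33.88
Friis cascade:
  F = 1.291 + (2.421 − 1)/7.096 = 1.491
NF = 10 log₁₀(1.491) = 1.74 dB

1.74 dB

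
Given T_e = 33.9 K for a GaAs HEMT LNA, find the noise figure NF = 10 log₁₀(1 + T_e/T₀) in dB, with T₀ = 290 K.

0.480 dB

F = 1 + T_e/T₀ = 1 + 33.9/290 = 1.1169
NF = 10 log₁₀(1.1169) = 0.480 dB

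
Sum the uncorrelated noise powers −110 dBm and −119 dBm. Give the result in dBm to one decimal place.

Convert to linear, add, convert back:
P₁ = 1.00×10⁻¹⁴ W, P₂ = 1.26×10⁻¹⁵ W
P_tot = 1.13×10⁻¹⁴ W → 10 log₁₀(P_tot / 10⁻³) = −109.5 dBm

−109.5 dBm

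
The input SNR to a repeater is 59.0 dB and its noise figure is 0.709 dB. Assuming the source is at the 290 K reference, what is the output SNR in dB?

58.291 dB

By definition F = SNR_in/SNR_out, so in dB: SNR_out = SNR_in − NF
SNR_out = 59.0 − 0.709 = 58.291 dB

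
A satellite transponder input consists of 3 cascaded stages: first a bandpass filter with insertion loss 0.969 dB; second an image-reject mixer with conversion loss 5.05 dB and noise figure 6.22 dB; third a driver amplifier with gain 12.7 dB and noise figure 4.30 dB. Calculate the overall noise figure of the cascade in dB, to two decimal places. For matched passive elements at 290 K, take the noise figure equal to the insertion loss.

10.79 dB

Convert to linear (a loss of L dB is a gain of −L dB): F_i = 10^(NF_i/10), G_i = 10^(G_i,dB/10)
  Stage 1: F_1 = 10^(0.969/10) = 1.250, G_1 = 10^(−0.969/10) = 0.8000
  Stage 2: F_2 = 10^(6.22/10) = 4.188, G_2 = 10^(−5.05/10) = 0.3126
  Stage 3: F_3 = 10^(4.30/10) = 2.692, G_3 = 10^(12.7/10) = 18.62
Friis cascade:
  F = 1.250 + (4.188 − 1)/0.8000 + (2.692 − 1)/0.2501 = 12.00
NF = 10 log₁₀(12.00) = 10.79 dB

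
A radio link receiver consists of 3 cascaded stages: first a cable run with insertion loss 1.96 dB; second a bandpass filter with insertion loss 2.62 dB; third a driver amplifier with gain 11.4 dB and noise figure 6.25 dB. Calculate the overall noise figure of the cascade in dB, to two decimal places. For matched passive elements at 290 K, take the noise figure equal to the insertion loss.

Convert to linear (a loss of L dB is a gain of −L dB): F_i = 10^(NF_i/10), G_i = 10^(G_i,dB/10)
  Stage 1: F_1 = 10^(1.96/10) = 1.570, G_1 = 10^(−1.96/10) = 0.6368
  Stage 2: F_2 = 10^(2.62/10) = 1.828, G_2 = 10^(−2.62/10) = 0.5470
  Stage 3: F_3 = 10^(6.25/10) = 4.217, G_3 = 10^(11.4/10) = 13.80
Friis cascade:
  F = 1.570 + (1.828 − 1)/0.6368 + (4.217 − 1)/0.3483 = 12.11
NF = 10 log₁₀(12.11) = 10.83 dB

10.83 dB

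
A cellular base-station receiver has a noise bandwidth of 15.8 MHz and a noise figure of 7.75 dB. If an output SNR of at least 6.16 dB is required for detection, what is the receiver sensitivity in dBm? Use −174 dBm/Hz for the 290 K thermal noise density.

Sensitivity = −174 + 10 log₁₀(B) + NF + SNR_min
= −174 + 71.99 + 7.75 + 6.16
= −88.10 dBm → −88.1 dBm

−88.1 dBm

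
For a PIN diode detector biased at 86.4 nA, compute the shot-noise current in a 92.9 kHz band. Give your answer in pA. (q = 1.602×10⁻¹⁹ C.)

50.7 pA

I_n = √(2qI·B)
2qI·B = 2 × 1.602×10⁻¹⁹ × 8.64×10⁻⁸ × 9.29×10⁴ = 2.57×10⁻²¹ A²
I_n = √(2.57×10⁻²¹) = 5.07×10⁻¹¹ A = 50.7 pA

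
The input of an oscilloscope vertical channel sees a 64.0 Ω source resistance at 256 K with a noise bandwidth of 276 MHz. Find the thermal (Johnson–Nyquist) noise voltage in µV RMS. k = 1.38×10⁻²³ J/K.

15.8 µV

V_n = √(4kTRB)
4kTRB = 4 × 1.38×10⁻²³ × 256 × 6.40×10¹ × 2.76×10⁸ = 2.50×10⁻¹⁰ V²
V_n = √(2.50×10⁻¹⁰) = 1.58×10⁻⁵ V = 15.8 µV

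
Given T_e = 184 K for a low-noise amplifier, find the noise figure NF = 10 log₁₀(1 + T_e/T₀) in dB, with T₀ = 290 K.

F = 1 + T_e/T₀ = 1 + 184/290 = 1.63448
NF = 10 log₁₀(1.63448) = 2.13 dB

2.13 dB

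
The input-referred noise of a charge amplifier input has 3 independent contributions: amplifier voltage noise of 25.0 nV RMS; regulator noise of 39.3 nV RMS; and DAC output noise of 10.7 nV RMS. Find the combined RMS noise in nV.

47.8 nV

Uncorrelated sources add in power (mean-square): V_tot = √(ΣV_i²)
V_tot = √[(2.50×10⁻⁸)² + (3.93×10⁻⁸)² + (1.07×10⁻⁸)²] = 4.78×10⁻⁸ V = 47.8 nV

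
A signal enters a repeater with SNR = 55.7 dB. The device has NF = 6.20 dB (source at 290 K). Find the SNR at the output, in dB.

By definition F = SNR_in/SNR_out, so in dB: SNR_out = SNR_in − NF
SNR_out = 55.7 − 6.20 = 49.50 dB

49.50 dB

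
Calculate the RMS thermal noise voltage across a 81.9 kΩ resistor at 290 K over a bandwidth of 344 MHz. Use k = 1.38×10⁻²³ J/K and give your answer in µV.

V_n = √(4kTRB)
4kTRB = 4 × 1.38×10⁻²³ × 290 × 8.19×10⁴ × 3.44×10⁸ = 4.51×10⁻⁷ V²
V_n = √(4.51×10⁻⁷) = 6.72×10⁻⁴ V = 672 µV

672 µV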